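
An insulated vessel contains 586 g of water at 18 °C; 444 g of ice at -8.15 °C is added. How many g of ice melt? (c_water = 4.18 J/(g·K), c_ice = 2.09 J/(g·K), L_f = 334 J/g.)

Water can give up m c ΔT = 586×4.18×18 = 44091 J before reaching 0 °C.
Of that, 444×2.09×8.15 = 7562.9 J goes to bring the ice to 0 °C, leaving 36528 J.
Melting all 444 g of ice would need 444×334 = 148296 J.
36528 J < 148296 J, so only part of the ice melts and the system sits at 0 °C.
Mass melted = 36528/334 ≈ 109.4 g.

m_melted ≈ 109 g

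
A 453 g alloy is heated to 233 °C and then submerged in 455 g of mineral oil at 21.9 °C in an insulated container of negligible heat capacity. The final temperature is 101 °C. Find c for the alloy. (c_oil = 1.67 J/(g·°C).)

Net heat exchanged in the isolated system is zero:
453×c×(101 − 233) + 455×1.67×(101 − 21.9) = 0
-59796 c = -60104
c = -60104/-59796 ≈ 1.005 J/(g·°C)

c ≈ 1.01 J/(g·°C)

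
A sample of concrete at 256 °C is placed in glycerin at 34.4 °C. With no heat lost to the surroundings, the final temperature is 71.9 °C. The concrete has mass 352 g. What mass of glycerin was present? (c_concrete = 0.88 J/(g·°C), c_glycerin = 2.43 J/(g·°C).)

m ≈ 626 g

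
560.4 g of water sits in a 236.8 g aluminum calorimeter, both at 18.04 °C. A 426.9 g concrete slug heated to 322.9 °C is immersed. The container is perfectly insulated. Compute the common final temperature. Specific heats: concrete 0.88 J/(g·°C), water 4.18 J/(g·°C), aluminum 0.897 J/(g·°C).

T_f ≈ 57.1 °C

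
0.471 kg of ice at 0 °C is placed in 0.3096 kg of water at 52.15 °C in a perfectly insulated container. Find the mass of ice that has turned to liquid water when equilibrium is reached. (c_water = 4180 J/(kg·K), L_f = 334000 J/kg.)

m_melted ≈ 0.202 kg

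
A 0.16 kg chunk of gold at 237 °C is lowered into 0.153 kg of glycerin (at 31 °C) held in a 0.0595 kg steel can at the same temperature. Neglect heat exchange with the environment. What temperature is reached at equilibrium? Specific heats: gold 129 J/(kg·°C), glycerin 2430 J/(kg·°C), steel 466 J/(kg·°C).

T_f = Σ m_i c_i T_i / Σ m_i c_i:
T_f = (20.64×237 + 371.79×31 + 27.73×31) / (20.64 + 371.79 + 27.73)
    = 17277 / 420.16 ≈ 41.12 °C

T_f ≈ 41.1 °C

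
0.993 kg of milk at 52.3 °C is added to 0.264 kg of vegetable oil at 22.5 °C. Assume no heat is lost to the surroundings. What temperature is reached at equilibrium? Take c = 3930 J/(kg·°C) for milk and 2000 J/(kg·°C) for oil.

T_f ≈ 48.7 °C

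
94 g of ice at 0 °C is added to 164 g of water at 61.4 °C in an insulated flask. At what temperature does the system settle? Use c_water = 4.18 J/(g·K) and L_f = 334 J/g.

T_f ≈ 9.9 °C

Conservation of energy gives ΣQ = 0:
latent heat to melt: 94·334 = 31396
  meltwater 0→T: 94·4.18·T = 392.92 T
  water cools: 164·4.18·(T − 61.4) = 685.52(T − 61.4)
1078.4 T = 42091 − 31396 = 10695
T ≈ 9.92 °C (positive, so assuming full melt was valid).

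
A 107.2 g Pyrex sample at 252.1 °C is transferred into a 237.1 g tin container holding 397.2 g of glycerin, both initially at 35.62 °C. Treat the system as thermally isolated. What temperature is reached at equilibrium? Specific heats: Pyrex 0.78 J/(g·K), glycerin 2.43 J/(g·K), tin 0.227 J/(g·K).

T_f ≈ 52.0 °C

With ΣQ=0 the equilibrium temperature is the m·c-weighted mean:
T_f = (83.62×252.1 + 965.2×35.62 + 53.82×35.62) / (83.62 + 965.2 + 53.82)
    = 57377 / 1102.6 ≈ 52.04 °C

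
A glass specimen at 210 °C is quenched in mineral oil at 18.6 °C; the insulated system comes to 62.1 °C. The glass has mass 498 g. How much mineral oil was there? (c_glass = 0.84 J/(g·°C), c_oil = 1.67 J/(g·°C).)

Setting the total heat transfer to zero:
498×0.84×(62.1 − 210) + m×1.67×(62.1 − 18.6) = 0
72.64 m = 61870
m = 61870/72.64 ≈ 851.7 g

m ≈ 852 g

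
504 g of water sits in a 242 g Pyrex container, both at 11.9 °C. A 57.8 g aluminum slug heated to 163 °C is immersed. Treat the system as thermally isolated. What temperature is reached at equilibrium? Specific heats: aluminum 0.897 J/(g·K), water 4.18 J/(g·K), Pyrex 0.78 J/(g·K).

T_f = Σ m_i c_i T_i / Σ m_i c_i:
T_f = (51.85·163 + 2106.7·11.9 + 188.76·11.9) / (51.85 + 2106.7 + 188.76)
    = 35767 / 2347.3 ≈ 15.24 °C

T_f ≈ 15.2 °C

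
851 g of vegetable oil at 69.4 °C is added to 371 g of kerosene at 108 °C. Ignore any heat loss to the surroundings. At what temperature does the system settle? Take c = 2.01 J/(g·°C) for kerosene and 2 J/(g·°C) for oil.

T_f ≈ 81.2 °C

|Q_kerosene| = |Q_oil|:
371*2.01*(108 − T) = 851*2*(T − 69.4)
745.71(108 − T) = 1702(T − 69.4)
2447.7 T = 198655  ⇒  T ≈ 81.16 °C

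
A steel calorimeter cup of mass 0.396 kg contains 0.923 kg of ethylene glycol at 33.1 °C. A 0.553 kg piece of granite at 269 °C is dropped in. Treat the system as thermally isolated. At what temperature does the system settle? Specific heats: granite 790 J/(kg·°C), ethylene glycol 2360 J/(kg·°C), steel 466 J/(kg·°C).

T_f ≈ 69.9 °C

With ΣQ=0 the equilibrium temperature is the m·c-weighted mean:
T_f = (436.87*269 + 2178.3*33.1 + 184.54*33.1) / (436.87 + 2178.3 + 184.54)
    = 195727 / 2799.7 ≈ 69.91 °C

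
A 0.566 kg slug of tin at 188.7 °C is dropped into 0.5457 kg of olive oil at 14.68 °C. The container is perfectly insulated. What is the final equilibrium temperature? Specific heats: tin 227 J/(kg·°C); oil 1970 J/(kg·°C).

T_f ≈ 33.3 °C

Let T be the final temperature. ΣQ_i = 0:
0.566×227×(T − 188.7) + 0.5457×1970×(T − 14.68) = 0
128.48(T − 188.7) + 1075(T − 14.68) = 0
(128.48 + 1075) T = 128.48×188.7 + 1075×14.68
T = 40026/1203.5 ≈ 33.26 °C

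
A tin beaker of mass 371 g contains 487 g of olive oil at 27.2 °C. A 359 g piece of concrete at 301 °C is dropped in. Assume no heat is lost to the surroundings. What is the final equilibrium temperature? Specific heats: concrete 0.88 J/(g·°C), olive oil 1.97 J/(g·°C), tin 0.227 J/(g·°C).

Net heat exchanged in the isolated system is zero:
359·0.88·(T − 301) + 487·1.97·(T − 27.2) + 371·0.227·(T − 27.2) = 0
315.92(T − 301) + 959.39(T − 27.2) + 84.22(T − 27.2) = 0
1359.5 T = 123478
T ≈ 90.82 °C

T_f ≈ 90.8 °C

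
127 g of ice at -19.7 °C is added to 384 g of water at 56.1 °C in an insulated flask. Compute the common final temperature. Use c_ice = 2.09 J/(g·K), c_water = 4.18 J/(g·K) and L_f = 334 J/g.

T_f ≈ 19.9 °C

Energy balance with sensible and latent terms:
warm ice to 0 °C: 127·2.09·(0 − (-19.7)) = 5229
  latent heat to melt: 127·334 = 42418
  meltwater 0→T: 127·4.18·T = 530.86 T
  water: 1605.1(T − 56.1)
2136 T = 90047 − 47647 = 42400
T ≈ 19.85 °C. Since T > 0 °C, the all-ice-melts assumption holds.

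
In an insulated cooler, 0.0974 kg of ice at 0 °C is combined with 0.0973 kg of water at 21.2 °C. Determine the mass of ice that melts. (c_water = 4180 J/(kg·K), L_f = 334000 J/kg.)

Heat available from the water dropping to 0 °C: 0.0973×4180×21.2 = 8622.3 J.
Melting all 0.0974 kg of ice would need 0.0974×334000 = 32532 J.
Since 8622.3 < 32532 J, not all the ice melts; equilibrium is at 0 °C.
m_melted×334000 = 8622.3  ⇒  m_melted ≈ 0.02582 kg.

m_melted ≈ 0.0258 kg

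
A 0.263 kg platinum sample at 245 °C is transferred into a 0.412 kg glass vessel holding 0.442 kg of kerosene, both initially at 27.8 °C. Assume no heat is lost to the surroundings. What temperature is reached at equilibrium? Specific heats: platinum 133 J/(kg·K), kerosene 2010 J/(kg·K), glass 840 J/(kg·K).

Conservation of energy gives ΣQ = 0:
0.263·133·(T − 245) + 0.442·2010·(T − 27.8) + 0.412·840·(T − 27.8) = 0
(34.98 + 888.42 + 346.08) T = 34.98·245 + 888.42·27.8 + 346.08·27.8
T ≈ 33.78 °C

T_f ≈ 33.8 °C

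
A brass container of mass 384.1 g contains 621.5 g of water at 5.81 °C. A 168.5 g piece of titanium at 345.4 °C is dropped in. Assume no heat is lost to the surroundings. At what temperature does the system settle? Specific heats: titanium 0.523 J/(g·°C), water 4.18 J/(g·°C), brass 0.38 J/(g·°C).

T_f ≈ 16.4 °C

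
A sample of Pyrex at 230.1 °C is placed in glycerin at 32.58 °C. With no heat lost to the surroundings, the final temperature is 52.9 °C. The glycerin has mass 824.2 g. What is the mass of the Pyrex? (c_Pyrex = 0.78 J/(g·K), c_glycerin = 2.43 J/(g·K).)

Heat gained plus heat lost sum to zero:
m·0.78·(52.9 − 230.1) + 824.2·2.43·(52.9 − 32.58) = 0
-138.22 m = -40697
m = -40697/-138.22 ≈ 294.4 g

m ≈ 294 g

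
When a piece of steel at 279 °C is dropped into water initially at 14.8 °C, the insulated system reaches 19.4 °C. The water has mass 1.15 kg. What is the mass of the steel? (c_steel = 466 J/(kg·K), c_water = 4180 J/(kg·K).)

m ≈ 0.183 kg

|Q_steel| = |Q_water|:
m·466·(279 − 19.4) = 1.15·4180·(19.4 − 14.8)
120974 m = 22112  ⇒  m ≈ 0.1828 kg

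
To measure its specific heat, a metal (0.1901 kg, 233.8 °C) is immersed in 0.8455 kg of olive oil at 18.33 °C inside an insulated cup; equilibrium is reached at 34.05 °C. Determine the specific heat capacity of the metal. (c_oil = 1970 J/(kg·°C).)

c ≈ 690 J/(kg·°C)

Heat gained plus heat lost sum to zero:
0.1901×c×(34.05 − 233.8) + 0.8455×1970×(34.05 − 18.33) = 0
-37.97 c = -26184
c = -26184/-37.97 ≈ 689.5 J/(kg·°C)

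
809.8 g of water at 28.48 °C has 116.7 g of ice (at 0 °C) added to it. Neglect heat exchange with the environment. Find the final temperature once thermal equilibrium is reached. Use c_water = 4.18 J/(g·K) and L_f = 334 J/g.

T_f ≈ 14.8 °C

Sum of m c ΔT and latent-heat terms is zero:
melt ice: 116.7×334 = 38978; warm the meltwater: 487.81 T; water: 3385(T − 28.48)
3872.8 T = 96404 − 38978 = 57426
T ≈ 14.83 °C. Since T > 0 °C, the all-ice-melts assumption holds.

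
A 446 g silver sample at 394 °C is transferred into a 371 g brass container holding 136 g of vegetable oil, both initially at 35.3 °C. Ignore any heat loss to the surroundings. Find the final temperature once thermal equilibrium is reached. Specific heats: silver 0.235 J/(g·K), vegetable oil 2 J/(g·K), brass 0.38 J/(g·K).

T_f ≈ 107.9 °C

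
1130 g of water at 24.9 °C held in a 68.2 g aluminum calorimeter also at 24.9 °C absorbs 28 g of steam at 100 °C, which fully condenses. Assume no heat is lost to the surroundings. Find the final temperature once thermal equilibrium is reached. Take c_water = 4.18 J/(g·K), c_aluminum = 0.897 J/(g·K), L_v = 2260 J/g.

T_f ≈ 39.6 °C

Sum of m c ΔT and latent-heat terms is zero:
latent heat released on condensation: 28·2260 = 63280
  condensate cools 100→T: 28·4.18·(T − 100) = 117.04(T − 100)
  original water: 4723.4(T − 24.9)
  aluminum cup: 68.2·0.897·(T − 24.9) = 61.18(T − 24.9)
4901.6 T = 63280 + 11704 + 119136 = 194120
T ≈ 39.60 °C (< 100 °C, so full condensation is consistent).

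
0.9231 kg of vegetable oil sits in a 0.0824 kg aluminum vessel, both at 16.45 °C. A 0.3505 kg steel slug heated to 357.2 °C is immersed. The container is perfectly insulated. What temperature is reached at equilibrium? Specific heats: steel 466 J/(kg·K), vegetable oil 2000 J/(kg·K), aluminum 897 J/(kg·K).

T_f ≈ 43.2 °C

Conservation of energy gives ΣQ = 0:
0.3505·466·(T − 357.2) + 0.9231·2000·(T − 16.45) + 0.0824·897·(T − 16.45) = 0
163.33(T − 357.2) + 1846.2(T − 16.45) + 73.91(T − 16.45) = 0
2083.4 T = 89928
T ≈ 43.16 °C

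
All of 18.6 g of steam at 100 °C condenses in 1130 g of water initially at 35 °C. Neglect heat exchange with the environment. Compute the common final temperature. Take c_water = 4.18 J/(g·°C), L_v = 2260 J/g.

Taking heat into each body as positive, Σ m c ΔT = 0:
latent heat released on condensation: 18.6×2260 = 42036; condensed water 100 °C→T: 77.75(T − 100); water warms: 1130×4.18×(T − 35) = 4723.4(T − 35)
4801.1 T = 42036 + 7774.8 + 165319 = 215130
T ≈ 44.81 °C (< 100 °C, so full condensation is consistent).

T_f ≈ 44.8 °C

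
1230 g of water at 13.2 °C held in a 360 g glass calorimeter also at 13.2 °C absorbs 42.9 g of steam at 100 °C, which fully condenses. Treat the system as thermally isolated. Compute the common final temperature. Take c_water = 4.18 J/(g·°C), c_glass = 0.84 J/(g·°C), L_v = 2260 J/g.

Setting the total heat transfer to zero:
latent heat released on condensation: 42.9×2260 = 96954
  condensed water 100 °C→T: 179.32(T − 100)
  water warms: 1230×4.18×(T − 13.2) = 5141.4(T − 13.2)
  glass cup: 360×0.84×(T − 13.2) = 302.4(T − 13.2)
5623.1 T = 96954 + 17932 + 71858 = 186744
T ≈ 33.21 °C — below 100 °C, confirming all the steam condensed.

T_f ≈ 33.2 °C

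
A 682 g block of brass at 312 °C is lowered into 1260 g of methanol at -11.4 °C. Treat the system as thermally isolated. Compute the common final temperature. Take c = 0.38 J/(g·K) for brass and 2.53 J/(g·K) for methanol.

T_f ≈ 12.9 °C

Net heat exchanged in the isolated system is zero:
682*0.38*(T − 312) + 1260*2.53*(T − (-11.4)) = 0
259.16(T − 312) + 3187.8(T − (-11.4)) = 0
3447 T = 44517
T = 44517/3447 ≈ 12.91 °C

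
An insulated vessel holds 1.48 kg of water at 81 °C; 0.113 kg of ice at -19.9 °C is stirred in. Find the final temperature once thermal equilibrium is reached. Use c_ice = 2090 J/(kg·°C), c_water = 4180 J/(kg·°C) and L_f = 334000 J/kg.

T_f ≈ 68.9 °C

Energy balance with sensible and latent terms:
ice -19.9→0 °C: 0.113×2090×19.9 = 4699.8
  melt ice: 0.113×334000 = 37742
  warm the meltwater: 472.34 T
  water cools: 1.48×4180×(T − 81) = 6186.4(T − 81)
6658.7 T = 501098 − 42442 = 458657
T ≈ 68.88 °C. Since T > 0 °C, the all-ice-melts assumption holds.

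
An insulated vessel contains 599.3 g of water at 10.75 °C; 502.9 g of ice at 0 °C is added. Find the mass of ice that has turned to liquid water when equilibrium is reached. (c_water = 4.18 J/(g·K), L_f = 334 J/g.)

Heat available from the water dropping to 0 °C: 599.3×4.18×10.75 = 26930 J.
Fully melting the ice requires m_ice L_f = 502.9×334 = 167969 J.
26930 J < 167969 J, so only part of the ice melts and the system sits at 0 °C.
m_melted×334 = 26930  ⇒  m_melted ≈ 80.63 g.

m_melted ≈ 80.6 g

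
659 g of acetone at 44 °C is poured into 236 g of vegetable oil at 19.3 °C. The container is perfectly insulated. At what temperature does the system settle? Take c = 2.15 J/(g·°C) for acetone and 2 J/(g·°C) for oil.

T_f ≈ 37.8 °C

Heat lost by the acetone equals heat gained by the oil:
659*2.15*(44 − T) = 236*2*(T − 19.3)
1416.8(44 − T) = 472(T − 19.3)
1888.8 T = 71451  ⇒  T ≈ 37.83 °C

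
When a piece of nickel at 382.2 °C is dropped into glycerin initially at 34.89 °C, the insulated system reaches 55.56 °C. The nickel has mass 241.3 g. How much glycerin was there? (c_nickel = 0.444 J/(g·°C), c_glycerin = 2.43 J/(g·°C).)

Setting the total heat transfer to zero:
241.3×0.444×(55.56 − 382.2) + m×2.43×(55.56 − 34.89) = 0
50.23 m = 34995
m = 34995/50.23 ≈ 696.7 g

m ≈ 697 g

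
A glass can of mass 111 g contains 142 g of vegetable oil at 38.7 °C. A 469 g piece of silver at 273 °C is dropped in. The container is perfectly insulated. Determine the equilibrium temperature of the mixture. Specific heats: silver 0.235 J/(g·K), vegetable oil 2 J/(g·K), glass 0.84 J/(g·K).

T_f ≈ 91.7 °C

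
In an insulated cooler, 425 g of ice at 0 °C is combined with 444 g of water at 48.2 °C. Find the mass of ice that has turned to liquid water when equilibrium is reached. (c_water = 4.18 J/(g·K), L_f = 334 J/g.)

m_melted ≈ 268 g

Water can give up m c ΔT = 444×4.18×48.2 = 89455 J before reaching 0 °C.
To melt every bit of ice: 425×334 = 141950 J.
Since 89455 < 141950 J, not all the ice melts; equilibrium is at 0 °C.
m_melt = 89455 / L_f = 267.8 g.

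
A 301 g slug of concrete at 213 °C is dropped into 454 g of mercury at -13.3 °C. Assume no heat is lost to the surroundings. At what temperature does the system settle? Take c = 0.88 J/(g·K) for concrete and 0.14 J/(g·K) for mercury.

T_f ≈ 169.2 °C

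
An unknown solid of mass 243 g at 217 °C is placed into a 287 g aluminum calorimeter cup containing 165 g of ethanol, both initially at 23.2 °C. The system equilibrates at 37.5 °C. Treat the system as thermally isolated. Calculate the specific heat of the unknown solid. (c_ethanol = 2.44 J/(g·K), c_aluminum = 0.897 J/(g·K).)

Energy conservation, ΣQ = 0:
243·c·(37.5 − 217) + 165·2.44·(37.5 − 23.2) + 287·0.897·(37.5 − 23.2) = 0
-43618 c = -9438.6
c = -9438.6/-43618 ≈ 0.2164 J/(g·K)

c ≈ 0.216 J/(g·K)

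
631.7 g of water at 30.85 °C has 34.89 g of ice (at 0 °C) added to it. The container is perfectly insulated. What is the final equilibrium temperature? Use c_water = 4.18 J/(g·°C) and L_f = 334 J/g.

T_f ≈ 25.1 °C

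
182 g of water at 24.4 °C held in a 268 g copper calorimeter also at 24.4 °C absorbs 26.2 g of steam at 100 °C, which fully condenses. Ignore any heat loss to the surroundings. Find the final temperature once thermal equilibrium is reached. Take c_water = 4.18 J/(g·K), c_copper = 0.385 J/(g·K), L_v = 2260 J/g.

T_f ≈ 93.7 °C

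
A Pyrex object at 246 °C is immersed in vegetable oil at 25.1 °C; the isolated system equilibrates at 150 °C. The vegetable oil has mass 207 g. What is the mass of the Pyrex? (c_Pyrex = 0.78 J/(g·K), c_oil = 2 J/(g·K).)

|Q_Pyrex| = |Q_oil|:
m×0.78×(246 − 150) = 207×2×(150 − 25.1)
74.88 m = 51709  ⇒  m ≈ 690.6 g

m ≈ 691 g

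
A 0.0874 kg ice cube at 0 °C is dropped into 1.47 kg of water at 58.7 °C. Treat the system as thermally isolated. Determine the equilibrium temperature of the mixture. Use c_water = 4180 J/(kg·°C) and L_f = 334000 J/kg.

T_f ≈ 50.9 °C

Net heat exchanged in the isolated system is zero:
latent heat to melt: 0.0874·334000 = 29192
  meltwater 0→T: 0.0874·4180·T = 365.33 T
  water cools: 1.47·4180·(T − 58.7) = 6144.6(T − 58.7)
6509.9 T = 360688 − 29192 = 331496
T ≈ 50.92 °C (positive, so assuming full melt was valid).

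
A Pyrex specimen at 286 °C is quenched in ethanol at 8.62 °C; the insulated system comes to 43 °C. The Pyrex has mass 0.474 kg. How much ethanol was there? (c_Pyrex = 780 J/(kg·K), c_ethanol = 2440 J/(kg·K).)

m ≈ 1.07 kg

Net heat exchanged in the isolated system is zero:
0.474·780·(43 − 286) + m·2440·(43 − 8.62) = 0
83887 m = 89842
m = 89842/83887 ≈ 1.071 kg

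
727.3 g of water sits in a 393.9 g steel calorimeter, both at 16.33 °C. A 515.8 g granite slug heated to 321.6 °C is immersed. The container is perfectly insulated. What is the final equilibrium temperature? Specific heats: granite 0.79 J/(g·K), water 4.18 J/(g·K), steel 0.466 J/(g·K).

Conservation of energy gives ΣQ = 0:
515.8·0.79·(T − 321.6) + 727.3·4.18·(T − 16.33) + 393.9·0.466·(T − 16.33) = 0
407.48(T − 321.6) + 3040.1(T − 16.33) + 183.56(T − 16.33) = 0
(407.48 + 3040.1 + 183.56) T = 407.48·321.6 + 3040.1·16.33 + 183.56·16.33
T ≈ 50.59 °C

T_f ≈ 50.6 °C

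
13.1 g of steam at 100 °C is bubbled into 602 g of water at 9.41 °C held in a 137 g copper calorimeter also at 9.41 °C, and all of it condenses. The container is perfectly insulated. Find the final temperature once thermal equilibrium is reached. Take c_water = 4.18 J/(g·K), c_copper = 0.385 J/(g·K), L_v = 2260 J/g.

T_f ≈ 22.6 °C

Setting the total heat transfer to zero:
condense steam: −13.1×2260 = −29606; condensed water 100 °C→T: 54.76(T − 100); water warms: 602×4.18×(T − 9.41) = 2516.4(T − 9.41); cup: 52.75(T − 9.41)
2623.9 T = 29606 + 5475.8 + 24175 = 59257
T ≈ 22.58 °C (< 100 °C, so full condensation is consistent).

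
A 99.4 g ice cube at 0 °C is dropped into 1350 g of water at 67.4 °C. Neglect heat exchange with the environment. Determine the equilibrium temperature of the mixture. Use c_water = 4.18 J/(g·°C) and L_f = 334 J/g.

T_f ≈ 57.3 °C

Sum of m c ΔT and latent-heat terms is zero:
fusion: m_ice L_f = 99.4·334 = 33200; warm the meltwater: 415.49 T; water: 5643(T − 67.4)
6058.5 T = 380338 − 33200 = 347139
T ≈ 57.30 °C (positive, so assuming full melt was valid).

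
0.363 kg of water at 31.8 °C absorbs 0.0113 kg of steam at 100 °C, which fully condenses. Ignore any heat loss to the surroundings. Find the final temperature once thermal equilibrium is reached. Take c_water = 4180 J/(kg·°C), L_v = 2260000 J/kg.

T_f ≈ 50.2 °C

Heat gained plus heat lost sum to zero:
latent heat released on condensation: 0.0113·2260000 = 25538; condensate cools 100→T: 0.0113·4180·(T − 100) = 47.23(T − 100); water warms: 0.363·4180·(T − 31.8) = 1517.3(T − 31.8)
1564.6 T = 25538 + 4723.4 + 48251 = 78513
T ≈ 50.18 °C — below 100 °C, confirming all the steam condensed.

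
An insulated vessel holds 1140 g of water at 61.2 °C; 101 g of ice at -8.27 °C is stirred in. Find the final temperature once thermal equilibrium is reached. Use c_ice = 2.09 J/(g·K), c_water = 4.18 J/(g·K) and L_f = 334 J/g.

T_f ≈ 49.4 °C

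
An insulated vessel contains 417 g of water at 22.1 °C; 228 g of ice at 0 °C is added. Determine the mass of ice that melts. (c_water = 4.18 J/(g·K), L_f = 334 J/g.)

m_melted ≈ 115 g

Heat available from the water dropping to 0 °C: 417·4.18·22.1 = 38522 J.
Fully melting the ice requires m_ice L_f = 228·334 = 76152 J.
That's not enough to melt it all — equilibrium is at 0 °C with ice remaining.
m_melt = 38522 / L_f = 115.3 g.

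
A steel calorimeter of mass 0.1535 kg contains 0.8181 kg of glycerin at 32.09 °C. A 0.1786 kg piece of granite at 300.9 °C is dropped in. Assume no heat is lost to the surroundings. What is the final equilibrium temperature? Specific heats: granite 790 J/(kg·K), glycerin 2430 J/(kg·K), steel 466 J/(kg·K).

T_f ≈ 49.3 °C

Taking heat into each body as positive, Σ m c ΔT = 0:
0.1786×790×(T − 300.9) + 0.8181×2430×(T − 32.09) + 0.1535×466×(T − 32.09) = 0
141.09(T − 300.9) + 1988(T − 32.09) + 71.53(T − 32.09) = 0
2200.6 T = 108545
T ≈ 49.32 °C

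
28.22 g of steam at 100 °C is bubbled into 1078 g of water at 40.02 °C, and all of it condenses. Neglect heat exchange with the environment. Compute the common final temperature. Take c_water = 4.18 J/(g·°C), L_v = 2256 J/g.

T_f ≈ 55.3 °C

Setting the total heat transfer to zero:
condense steam: −28.22·2256 = −63664
  condensate cools 100→T: 28.22·4.18·(T − 100) = 117.96(T − 100)
  water warms: 1078·4.18·(T − 40.02) = 4506(T − 40.02)
4624 T = 63664 + 11796 + 180332 = 255792
T ≈ 55.32 °C, under the boiling point, so the assumption holds.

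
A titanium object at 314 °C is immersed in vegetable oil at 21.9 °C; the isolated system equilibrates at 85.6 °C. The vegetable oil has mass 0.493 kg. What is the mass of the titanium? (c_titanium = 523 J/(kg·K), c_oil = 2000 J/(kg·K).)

Heat lost by the titanium = heat gained by the oil:
m×523×(314 − 85.6) = 0.493×2000×(85.6 − 21.9)
119453 m = 62808  ⇒  m ≈ 0.5258 kg

m ≈ 0.526 kg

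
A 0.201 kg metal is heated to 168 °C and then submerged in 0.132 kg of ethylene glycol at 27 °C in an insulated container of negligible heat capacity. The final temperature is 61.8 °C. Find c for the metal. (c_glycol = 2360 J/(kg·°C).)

c ≈ 508 J/(kg·°C)

m_s c (T_s − T_f) = m_glycol c_glycol (T_f − T_0):
0.201×c×(168 − 61.8) = 0.132×2360×(61.8 − 27)
21.35 c = 10841  ⇒  c ≈ 507.9 J/(kg·°C)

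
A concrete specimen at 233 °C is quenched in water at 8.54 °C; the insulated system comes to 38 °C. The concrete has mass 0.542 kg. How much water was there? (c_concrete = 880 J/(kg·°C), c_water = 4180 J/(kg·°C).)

m ≈ 0.755 kg

Let T be the final temperature. ΣQ_i = 0:
0.542×880×(38 − 233) + m×4180×(38 − 8.54) = 0
123143 m = 93007
m = 93007/123143 ≈ 0.7553 kg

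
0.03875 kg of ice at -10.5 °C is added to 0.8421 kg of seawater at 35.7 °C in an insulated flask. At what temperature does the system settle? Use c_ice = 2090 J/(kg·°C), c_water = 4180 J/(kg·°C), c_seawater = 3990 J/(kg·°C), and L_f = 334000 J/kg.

Sum of m c ΔT and latent-heat terms is zero:
ice -10.5→0 °C: 0.03875·2090·10.5 = 850.37; latent heat to melt: 0.03875·334000 = 12942; meltwater 0→T: 0.03875·4180·T = 161.97 T; seawater cools: 0.8421·3990·(T − 35.7) = 3360(T − 35.7)
3522 T = 119951 − 13793 = 106158
T ≈ 30.14 °C. Since T > 0 °C, the all-ice-melts assumption holds.

T_f ≈ 30.1 °C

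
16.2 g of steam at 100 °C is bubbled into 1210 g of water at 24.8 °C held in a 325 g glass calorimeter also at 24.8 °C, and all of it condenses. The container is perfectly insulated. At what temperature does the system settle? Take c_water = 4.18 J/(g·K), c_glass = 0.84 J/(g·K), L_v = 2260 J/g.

Sum of m c ΔT and latent-heat terms is zero:
steam→water at 100 °C releases m L_v = 16.2×2260 = 36612; condensate cools 100→T: 16.2×4.18×(T − 100) = 67.72(T − 100); water warms: 1210×4.18×(T − 24.8) = 5057.8(T − 24.8); cup: 273(T − 24.8)
5398.5 T = 36612 + 6771.6 + 132204 = 175587
T ≈ 32.53 °C, under the boiling point, so the assumption holds.

T_f ≈ 32.5 °C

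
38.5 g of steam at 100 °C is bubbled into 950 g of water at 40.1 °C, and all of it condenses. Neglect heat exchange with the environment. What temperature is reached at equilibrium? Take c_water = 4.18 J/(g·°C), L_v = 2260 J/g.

T_f ≈ 63.5 °C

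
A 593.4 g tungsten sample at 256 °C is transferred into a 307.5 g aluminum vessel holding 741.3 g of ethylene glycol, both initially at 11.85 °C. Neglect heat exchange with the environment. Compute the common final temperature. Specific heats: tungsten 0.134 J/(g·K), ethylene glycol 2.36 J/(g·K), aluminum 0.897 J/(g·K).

With ΣQ=0 the equilibrium temperature is the m·c-weighted mean:
T_f = (79.52*256 + 1749.5*11.85 + 275.83*11.85) / (79.52 + 1749.5 + 275.83)
    = 44356 / 2104.8 ≈ 21.07 °C

T_f ≈ 21.1 °C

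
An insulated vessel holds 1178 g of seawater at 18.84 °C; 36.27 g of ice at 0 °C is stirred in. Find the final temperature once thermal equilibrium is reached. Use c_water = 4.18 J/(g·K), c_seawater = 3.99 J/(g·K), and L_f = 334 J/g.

Conservation of energy gives ΣQ = 0:
fusion: m_ice L_f = 36.27·334 = 12114
  warm the meltwater: 151.61 T
  seawater: 4700.2(T − 18.84)
4851.8 T = 88552 − 12114 = 76438
T ≈ 15.75 °C (positive, so assuming full melt was valid).

T_f ≈ 15.8 °C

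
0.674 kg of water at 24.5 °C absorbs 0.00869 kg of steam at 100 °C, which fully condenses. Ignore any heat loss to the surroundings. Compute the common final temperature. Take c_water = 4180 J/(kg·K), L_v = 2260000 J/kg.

Let T be the final temperature. ΣQ_i = 0:
condense steam: −0.00869×2260000 = −19639
  condensate cools 100→T: 0.00869×4180×(T − 100) = 36.32(T − 100)
  water warms: 0.674×4180×(T − 24.5) = 2817.3(T − 24.5)
2853.6 T = 19639 + 3632.4 + 69024 = 92296
T ≈ 32.34 °C — below 100 °C, confirming all the steam condensed.

T_f ≈ 32.3 °C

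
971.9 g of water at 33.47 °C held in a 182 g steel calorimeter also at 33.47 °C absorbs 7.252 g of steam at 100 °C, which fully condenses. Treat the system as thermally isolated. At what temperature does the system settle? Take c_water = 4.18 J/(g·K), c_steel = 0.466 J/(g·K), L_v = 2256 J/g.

T_f ≈ 37.9 °C

Heat gained plus heat lost sum to zero:
steam→water at 100 °C releases m L_v = 7.252·2256 = 16361
  condensate cools 100→T: 7.252·4.18·(T − 100) = 30.31(T − 100)
  original water: 4062.5(T − 33.47)
  steel cup: 182·0.466·(T − 33.47) = 84.81(T − 33.47)
4177.7 T = 16361 + 3031.3 + 138812 = 158204
T ≈ 37.87 °C, under the boiling point, so the assumption holds.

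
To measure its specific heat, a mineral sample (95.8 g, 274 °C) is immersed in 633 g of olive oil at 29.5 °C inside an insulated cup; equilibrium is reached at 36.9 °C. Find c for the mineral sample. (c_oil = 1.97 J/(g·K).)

Let T be the final temperature. ΣQ_i = 0:
95.8·c·(36.9 − 274) + 633·1.97·(36.9 − 29.5) = 0
-22714 c = -9227.9
c = -9227.9/-22714 ≈ 0.4063 J/(g·K)

c ≈ 0.406 J/(g·K)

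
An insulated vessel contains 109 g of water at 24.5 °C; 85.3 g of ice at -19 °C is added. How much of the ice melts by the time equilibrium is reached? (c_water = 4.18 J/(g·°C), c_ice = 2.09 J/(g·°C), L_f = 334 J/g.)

m_melted ≈ 23.3 g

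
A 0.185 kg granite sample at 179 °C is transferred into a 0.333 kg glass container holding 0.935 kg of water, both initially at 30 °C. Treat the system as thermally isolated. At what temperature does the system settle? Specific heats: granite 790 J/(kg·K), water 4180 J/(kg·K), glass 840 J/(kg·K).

Let T be the final temperature. ΣQ_i = 0:
0.185·790·(T − 179) + 0.935·4180·(T − 30) + 0.333·840·(T − 30) = 0
146.15(T − 179) + 3908.3(T − 30) + 279.72(T − 30) = 0
4334.2 T = 151801
T = 151801 / 4334.2 = 35 °C

T_f ≈ 35.0 °C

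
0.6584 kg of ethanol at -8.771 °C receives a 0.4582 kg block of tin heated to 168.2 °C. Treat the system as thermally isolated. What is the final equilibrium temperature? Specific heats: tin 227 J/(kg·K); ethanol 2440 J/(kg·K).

Heat lost by the tin equals heat gained by the ethanol:
0.4582·227·(168.2 − T) = 0.6584·2440·(T − (-8.771))
104.01(168.2 − T) = 1606.5(T − (-8.771))
1710.5 T = 3404.1  ⇒  T ≈ 1.99 °C

T_f ≈ 2.0 °C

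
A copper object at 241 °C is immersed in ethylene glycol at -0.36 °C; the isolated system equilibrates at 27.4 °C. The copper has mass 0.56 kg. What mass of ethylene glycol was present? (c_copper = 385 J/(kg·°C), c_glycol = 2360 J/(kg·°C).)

m ≈ 0.703 kg

Setting the total heat transfer to zero:
0.56·385·(27.4 − 241) + m·2360·(27.4 − (-0.36)) = 0
65514 m = 46052
m = 46052/65514 ≈ 0.7029 kg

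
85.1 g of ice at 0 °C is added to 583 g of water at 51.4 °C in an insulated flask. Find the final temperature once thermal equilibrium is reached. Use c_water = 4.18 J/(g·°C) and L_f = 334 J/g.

Taking heat into each body as positive, Σ m c ΔT = 0:
fusion: m_ice L_f = 85.1·334 = 28423; warm the meltwater: 355.72 T; water: 2436.9(T − 51.4)
2792.7 T = 125259 − 28423 = 96835
T ≈ 34.67 °C (positive, so assuming full melt was valid).

T_f ≈ 34.7 °C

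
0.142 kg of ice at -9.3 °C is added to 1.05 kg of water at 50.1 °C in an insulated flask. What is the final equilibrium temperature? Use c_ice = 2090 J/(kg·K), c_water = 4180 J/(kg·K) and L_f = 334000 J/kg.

Conservation of energy gives ΣQ = 0:
warm ice to 0 °C: 0.142·2090·(0 − (-9.3)) = 2760.1
  fusion: m_ice L_f = 0.142·334000 = 47428
  meltwater 0→T: 0.142·4180·T = 593.56 T
  water: 4389(T − 50.1)
4982.6 T = 219889 − 50188 = 169701
T ≈ 34.06 °C (positive, so assuming full melt was valid).

T_f ≈ 34.1 °C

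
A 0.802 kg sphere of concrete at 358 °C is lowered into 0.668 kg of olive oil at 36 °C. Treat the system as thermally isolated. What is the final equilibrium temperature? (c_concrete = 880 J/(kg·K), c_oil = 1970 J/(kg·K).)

Let T be the final temperature. ΣQ_i = 0:
0.802*880*(T − 358) + 0.668*1970*(T − 36) = 0
2021.7 T = 300037
T = 300037 / 2021.7 = 148 °C

T_f ≈ 148.4 °C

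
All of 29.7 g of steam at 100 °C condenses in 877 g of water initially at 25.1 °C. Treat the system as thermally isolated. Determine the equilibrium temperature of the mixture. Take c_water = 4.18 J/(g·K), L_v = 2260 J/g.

T_f ≈ 45.3 °C

Net heat exchanged in the isolated system is zero:
steam→water at 100 °C releases m L_v = 29.7×2260 = 67122
  condensed water 100 °C→T: 124.15(T − 100)
  water warms: 877×4.18×(T − 25.1) = 3665.9(T − 25.1)
3790 T = 67122 + 12415 + 92013 = 171550
T ≈ 45.26 °C — below 100 °C, confirming all the steam condensed.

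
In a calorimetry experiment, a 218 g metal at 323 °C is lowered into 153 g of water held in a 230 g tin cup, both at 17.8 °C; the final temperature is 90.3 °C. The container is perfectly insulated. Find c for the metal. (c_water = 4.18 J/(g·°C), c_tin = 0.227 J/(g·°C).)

c ≈ 0.989 J/(g·°C)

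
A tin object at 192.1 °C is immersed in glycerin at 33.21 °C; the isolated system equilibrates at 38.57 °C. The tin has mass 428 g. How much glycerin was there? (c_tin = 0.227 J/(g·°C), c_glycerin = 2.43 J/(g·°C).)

Heat lost by the tin = heat gained by the glycerin:
428×0.227×(192.1 − 38.57) = m×2.43×(38.57 − 33.21)
13.02 m = 14916  ⇒  m ≈ 1145 g

m ≈ 1150 g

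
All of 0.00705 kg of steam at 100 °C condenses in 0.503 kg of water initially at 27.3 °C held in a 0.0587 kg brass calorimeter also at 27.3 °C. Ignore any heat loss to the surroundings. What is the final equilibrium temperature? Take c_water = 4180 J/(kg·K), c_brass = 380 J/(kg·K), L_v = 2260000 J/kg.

T_f ≈ 35.7 °C

Conservation of energy gives ΣQ = 0:
condense steam: −0.00705×2260000 = −15933; condensed water 100 °C→T: 29.47(T − 100); water warms: 0.503×4180×(T − 27.3) = 2102.5(T − 27.3); cup: 22.31(T − 27.3)
2154.3 T = 15933 + 2946.9 + 58008 = 76888
T ≈ 35.69 °C — below 100 °C, confirming all the steam condensed.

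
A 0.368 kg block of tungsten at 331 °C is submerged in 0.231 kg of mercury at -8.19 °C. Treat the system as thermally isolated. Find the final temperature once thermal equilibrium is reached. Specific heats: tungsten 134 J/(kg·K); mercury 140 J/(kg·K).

T_f ≈ 196.7 °C

Conservation of energy gives ΣQ = 0:
0.368·134·(T − 331) + 0.231·140·(T − (-8.19)) = 0
49.31(T − 331) + 32.34(T − (-8.19)) = 0
81.65 T = 16057
T = 16057/81.65 ≈ 196.66 °C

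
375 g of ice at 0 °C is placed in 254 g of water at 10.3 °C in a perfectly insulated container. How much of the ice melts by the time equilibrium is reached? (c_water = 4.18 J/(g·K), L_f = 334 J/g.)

m_melted ≈ 32.7 g

Heat available from the water dropping to 0 °C: 254×4.18×10.3 = 10936 J.
To melt every bit of ice: 375×334 = 125250 J.
Since 10936 < 125250 J, not all the ice melts; equilibrium is at 0 °C.
m_melted×334 = 10936  ⇒  m_melted ≈ 32.74 g.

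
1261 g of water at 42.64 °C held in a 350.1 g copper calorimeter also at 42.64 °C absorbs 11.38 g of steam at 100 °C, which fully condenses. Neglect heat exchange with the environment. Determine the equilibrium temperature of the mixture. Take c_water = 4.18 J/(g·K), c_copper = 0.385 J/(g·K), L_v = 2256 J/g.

Let T be the final temperature. ΣQ_i = 0:
latent heat released on condensation: 11.38·2256 = 25673; condensed water 100 °C→T: 47.57(T − 100); original water: 5271(T − 42.64); cup: 134.79(T − 42.64)
5453.3 T = 25673 + 4756.8 + 230502 = 260932
T ≈ 47.85 °C (< 100 °C, so full condensation is consistent).

T_f ≈ 47.8 °C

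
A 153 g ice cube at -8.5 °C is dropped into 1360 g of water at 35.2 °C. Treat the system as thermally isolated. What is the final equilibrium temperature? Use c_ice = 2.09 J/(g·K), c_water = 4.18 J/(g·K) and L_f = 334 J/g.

T_f ≈ 23.1 °C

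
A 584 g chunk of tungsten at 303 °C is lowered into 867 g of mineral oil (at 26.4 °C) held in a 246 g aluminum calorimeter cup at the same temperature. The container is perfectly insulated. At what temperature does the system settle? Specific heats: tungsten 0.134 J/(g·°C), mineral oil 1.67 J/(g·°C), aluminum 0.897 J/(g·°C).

T_f ≈ 38.8 °C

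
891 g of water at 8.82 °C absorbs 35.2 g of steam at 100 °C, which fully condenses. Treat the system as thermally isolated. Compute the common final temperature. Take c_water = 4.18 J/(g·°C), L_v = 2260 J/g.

T_f ≈ 32.8 °C

Net heat exchanged in the isolated system is zero:
latent heat released on condensation: 35.2·2260 = 79552
  condensate cools 100→T: 35.2·4.18·(T − 100) = 147.14(T − 100)
  water warms: 891·4.18·(T − 8.82) = 3724.4(T − 8.82)
3871.5 T = 79552 + 14714 + 32849 = 127115
T ≈ 32.83 °C (< 100 °C, so full condensation is consistent).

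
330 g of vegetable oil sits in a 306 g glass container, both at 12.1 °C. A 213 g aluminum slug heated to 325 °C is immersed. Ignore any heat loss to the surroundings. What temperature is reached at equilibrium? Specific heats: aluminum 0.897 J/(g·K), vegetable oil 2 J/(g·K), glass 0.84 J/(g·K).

T_f is the heat-capacity-weighted average of the initial temperatures:
T_f = (191.06×325 + 660×12.1 + 257.04×12.1) / (191.06 + 660 + 257.04)
    = 73191 / 1108.1 ≈ 66.05 °C

T_f ≈ 66.1 °C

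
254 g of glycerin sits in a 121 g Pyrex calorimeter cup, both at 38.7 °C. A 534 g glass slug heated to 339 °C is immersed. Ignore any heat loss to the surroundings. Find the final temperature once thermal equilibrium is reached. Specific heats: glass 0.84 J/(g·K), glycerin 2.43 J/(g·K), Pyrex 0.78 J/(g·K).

Net heat exchanged in the isolated system is zero:
534*0.84*(T − 339) + 254*2.43*(T − 38.7) + 121*0.78*(T − 38.7) = 0
1160.2 T = 179601
T = 179601/1160.2 ≈ 154.81 °C

T_f ≈ 154.8 °C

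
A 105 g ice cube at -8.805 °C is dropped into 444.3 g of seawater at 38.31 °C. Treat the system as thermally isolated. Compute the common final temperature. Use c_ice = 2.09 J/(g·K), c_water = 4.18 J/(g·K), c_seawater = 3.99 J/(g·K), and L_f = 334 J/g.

Sum of m c ΔT and latent-heat terms is zero:
ice -8.805→0 °C: 105×2.09×8.805 = 1932.3; fusion: m_ice L_f = 105×334 = 35070; meltwater 0→T: 105×4.18×T = 438.9 T; seawater: 1772.8(T − 38.31)
2211.7 T = 67914 − 37002 = 30912
T ≈ 13.98 °C — above 0 °C, consistent with complete melting.

T_f ≈ 14.0 °C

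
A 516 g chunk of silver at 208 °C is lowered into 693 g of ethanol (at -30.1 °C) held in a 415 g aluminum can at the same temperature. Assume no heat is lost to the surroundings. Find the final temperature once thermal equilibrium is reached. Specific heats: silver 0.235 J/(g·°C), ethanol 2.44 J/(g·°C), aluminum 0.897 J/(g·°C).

T_f ≈ -16.9 °C

Net heat exchanged in the isolated system is zero:
516×0.235×(T − 208) + 693×2.44×(T − (-30.1)) + 415×0.897×(T − (-30.1)) = 0
121.26(T − 208) + 1690.9(T − (-30.1)) + 372.25(T − (-30.1)) = 0
2184.4 T = -36879
T ≈ -16.88 °C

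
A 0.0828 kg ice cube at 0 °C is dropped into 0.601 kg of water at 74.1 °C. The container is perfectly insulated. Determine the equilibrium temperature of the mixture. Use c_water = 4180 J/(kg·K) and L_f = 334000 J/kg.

T_f ≈ 55.5 °C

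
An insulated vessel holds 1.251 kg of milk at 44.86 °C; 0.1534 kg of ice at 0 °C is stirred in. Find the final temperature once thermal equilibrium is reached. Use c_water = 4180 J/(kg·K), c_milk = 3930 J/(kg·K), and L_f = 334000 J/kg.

Sum of m c ΔT and latent-heat terms is zero:
melt ice: 0.1534·334000 = 51236
  meltwater 0→T: 0.1534·4180·T = 641.21 T
  milk cools: 1.251·3930·(T − 44.86) = 4916.4(T − 44.86)
5557.6 T = 220551 − 51236 = 169315
T ≈ 30.47 °C. Since T > 0 °C, the all-ice-melts assumption holds.

T_f ≈ 30.5 °C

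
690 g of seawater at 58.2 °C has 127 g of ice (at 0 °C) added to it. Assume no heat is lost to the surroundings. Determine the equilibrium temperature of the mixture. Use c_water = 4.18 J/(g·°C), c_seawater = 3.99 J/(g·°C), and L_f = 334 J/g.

Net heat exchanged in the isolated system is zero:
fusion: m_ice L_f = 127×334 = 42418; warm the meltwater: 530.86 T; seawater: 2753.1(T − 58.2)
3284 T = 160230 − 42418 = 117812
T ≈ 35.88 °C (positive, so assuming full melt was valid).

T_f ≈ 35.9 °C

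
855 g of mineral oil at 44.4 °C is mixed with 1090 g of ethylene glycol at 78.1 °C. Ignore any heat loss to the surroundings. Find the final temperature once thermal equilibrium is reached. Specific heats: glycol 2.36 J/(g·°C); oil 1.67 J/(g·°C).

Set heat shed by the hot body equal to heat absorbed by the cold body:
1090×2.36×(78.1 − T) = 855×1.67×(T − 44.4)
2572.4(78.1 − T) = 1427.8(T − 44.4)
4000.2 T = 264301  ⇒  T ≈ 66.07 °C

T_f ≈ 66.1 °C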